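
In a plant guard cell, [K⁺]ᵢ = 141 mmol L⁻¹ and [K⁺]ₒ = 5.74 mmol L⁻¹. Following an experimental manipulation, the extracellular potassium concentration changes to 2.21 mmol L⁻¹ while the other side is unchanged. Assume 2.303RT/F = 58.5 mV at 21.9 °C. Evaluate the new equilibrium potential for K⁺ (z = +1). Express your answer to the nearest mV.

-106 mV

After the shift: [K⁺]_out = 2.21, [K⁺]_in = 141 mmol L⁻¹.
E_new = (58.5/1)·log₁₀(2.21/141) = 58.50 · (-1.8048) = -105.58 mV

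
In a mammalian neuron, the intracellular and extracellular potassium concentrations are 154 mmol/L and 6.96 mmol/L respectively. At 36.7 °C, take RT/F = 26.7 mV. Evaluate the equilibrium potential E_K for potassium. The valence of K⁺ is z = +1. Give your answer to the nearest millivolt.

E = (26.7/z) · ln([K⁺]_out/[K⁺]_in) with z = +1.
= (26.7/1) · ln(6.96/154) = 26.70 · ln(0.04519)
= 26.70 · (-3.0968) = -82.68 mV

-83 mV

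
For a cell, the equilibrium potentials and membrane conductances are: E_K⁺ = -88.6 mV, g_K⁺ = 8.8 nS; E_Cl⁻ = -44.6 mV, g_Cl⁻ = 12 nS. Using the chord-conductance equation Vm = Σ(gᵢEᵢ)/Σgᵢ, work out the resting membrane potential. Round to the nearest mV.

-63 mV

Σ gᵢEᵢ = 8.8·(-88.6) + 12·(-44.6) = -1314.88
Σ gᵢ = 8.8 + 12 = 20.8
Vm = -1314.88 / 20.8 = -63.22 mV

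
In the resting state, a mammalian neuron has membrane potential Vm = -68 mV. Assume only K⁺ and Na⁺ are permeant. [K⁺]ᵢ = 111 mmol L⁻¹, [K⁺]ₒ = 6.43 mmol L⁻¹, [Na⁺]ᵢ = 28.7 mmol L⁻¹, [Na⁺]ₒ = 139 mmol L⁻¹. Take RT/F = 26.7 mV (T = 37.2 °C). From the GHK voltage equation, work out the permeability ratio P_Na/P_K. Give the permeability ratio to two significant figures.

0.017

Let α = P_Na/P_K. GHK: Vm = 26.7·ln[(Kₒ + α·Naₒ)/(Kᵢ + α·Naᵢ)].
e^(Vm/26.7) = e^(-68.0/26.7) = 0.078331
So 0.078331·(Kᵢ + α·Naᵢ) = Kₒ + α·Naₒ → α = (0.078331·111.0 − 6.43) / (139.0 − 0.078331·28.7)
α = (8.695 − 6.43) / (139.0 − 2.248) = 2.265/136.8 = 0.01656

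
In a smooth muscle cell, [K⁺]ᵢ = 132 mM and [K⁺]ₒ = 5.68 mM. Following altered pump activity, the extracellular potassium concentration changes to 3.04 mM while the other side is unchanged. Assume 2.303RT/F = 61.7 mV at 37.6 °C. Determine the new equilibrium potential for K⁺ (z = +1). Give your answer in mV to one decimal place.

-101.0 mV

After the shift: [K⁺]_out = 3.04, [K⁺]_in = 132 mM.
E_new = (61.7/1)·log₁₀(3.04/132) = 61.70 · (-1.6377) = -101.05 mV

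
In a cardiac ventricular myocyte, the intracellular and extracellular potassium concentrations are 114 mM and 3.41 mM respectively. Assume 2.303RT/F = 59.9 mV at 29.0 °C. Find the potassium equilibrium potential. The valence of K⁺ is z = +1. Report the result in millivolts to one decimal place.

-91.3 mV

E = (59.9/z) · log₁₀([K⁺]_out/[K⁺]_in) with z = +1.
= (59.9/1) · log₁₀(3.41/114) = 59.90 · log₁₀(0.02991)
= 59.90 · (-1.5242) = -91.30 mV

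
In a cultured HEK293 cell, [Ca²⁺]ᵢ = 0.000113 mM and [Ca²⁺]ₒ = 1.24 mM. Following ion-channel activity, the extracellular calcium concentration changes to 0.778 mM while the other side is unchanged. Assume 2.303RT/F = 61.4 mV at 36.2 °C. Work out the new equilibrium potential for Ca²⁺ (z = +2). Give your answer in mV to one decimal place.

After the shift: [Ca²⁺]_out = 0.778, [Ca²⁺]_in = 0.000113 mM.
E_new = (61.4/2)·log₁₀(0.778/0.000113) = 30.70 · (3.8379) = 117.82 mV

117.8 mV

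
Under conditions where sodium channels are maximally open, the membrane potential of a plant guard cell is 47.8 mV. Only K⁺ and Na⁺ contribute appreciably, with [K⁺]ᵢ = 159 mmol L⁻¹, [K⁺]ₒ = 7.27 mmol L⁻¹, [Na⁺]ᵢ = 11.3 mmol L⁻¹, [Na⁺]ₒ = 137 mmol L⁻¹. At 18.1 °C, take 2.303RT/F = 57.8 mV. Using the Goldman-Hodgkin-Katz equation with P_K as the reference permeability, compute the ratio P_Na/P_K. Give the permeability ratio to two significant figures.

Let α = P_Na/P_K. GHK: Vm = 57.8·log₁₀[(Kₒ + α·Naₒ)/(Kᵢ + α·Naᵢ)].
10^(Vm/57.8) = 10^(47.8/57.8) = 6.7141
So 6.7141·(Kᵢ + α·Naᵢ) = Kₒ + α·Naₒ → α = (6.7141·159.0 − 7.27) / (137.0 − 6.7141·11.3)
α = (1068 − 7.27) / (137.0 − 75.87) = 1060/61.13 = 17.34

17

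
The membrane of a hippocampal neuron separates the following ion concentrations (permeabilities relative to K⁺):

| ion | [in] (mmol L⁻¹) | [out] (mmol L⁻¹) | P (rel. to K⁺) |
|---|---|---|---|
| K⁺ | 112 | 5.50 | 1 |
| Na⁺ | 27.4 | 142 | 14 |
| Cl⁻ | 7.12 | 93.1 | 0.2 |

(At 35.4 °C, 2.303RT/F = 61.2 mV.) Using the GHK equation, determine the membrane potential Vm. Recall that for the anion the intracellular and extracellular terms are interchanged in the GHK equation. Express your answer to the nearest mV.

36 mV

Vm = 61.2 · log₁₀[(Σ P·[cation]ₒ + Σ P·[anion]ᵢ) / (Σ P·[cation]ᵢ + Σ P·[anion]ₒ)]
Numerator = 1×5.50 + 14×142 + 0.2×7.12 = 1995
Denominator = 1×112 + 14×27.4 + 0.2×93.1 = 514.2
Vm = 61.2 · log₁₀(3.8795) = 61.2 × (0.5888) = 36.03 mV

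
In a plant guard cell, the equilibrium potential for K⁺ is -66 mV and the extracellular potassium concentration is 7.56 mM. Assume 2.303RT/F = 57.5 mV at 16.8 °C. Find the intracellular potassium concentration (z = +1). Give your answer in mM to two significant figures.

110 mM

Nernst: E = (57.5/1) · log₁₀([out]/[in]), so log₁₀([out]/[in]) = -66.0 × 1 / 57.5 = -1.1478.
[out]/[in] = 10^(-1.1478) = 0.07115.
[in] = 7.56 / 0.07115 = 106.3 mM.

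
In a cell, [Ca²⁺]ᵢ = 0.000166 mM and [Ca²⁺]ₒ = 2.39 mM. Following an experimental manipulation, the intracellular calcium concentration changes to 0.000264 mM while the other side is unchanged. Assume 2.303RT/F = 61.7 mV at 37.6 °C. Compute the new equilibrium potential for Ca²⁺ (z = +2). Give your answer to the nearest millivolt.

122 mV

After the shift: [Ca²⁺]_out = 2.39, [Ca²⁺]_in = 0.000264 mM.
E_new = (61.7/2)·log₁₀(2.39/0.000264) = 30.85 · (3.9568) = 122.07 mV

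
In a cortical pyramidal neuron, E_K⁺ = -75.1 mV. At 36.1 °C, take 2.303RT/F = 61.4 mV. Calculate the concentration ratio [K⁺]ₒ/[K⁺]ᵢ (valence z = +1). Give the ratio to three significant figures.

log₁₀([out]/[in]) = E·z/(61.4) = -75.1 × 1 / 61.4 = -1.2231
[out]/[in] = 10^(-1.2231) = 0.05982

0.0598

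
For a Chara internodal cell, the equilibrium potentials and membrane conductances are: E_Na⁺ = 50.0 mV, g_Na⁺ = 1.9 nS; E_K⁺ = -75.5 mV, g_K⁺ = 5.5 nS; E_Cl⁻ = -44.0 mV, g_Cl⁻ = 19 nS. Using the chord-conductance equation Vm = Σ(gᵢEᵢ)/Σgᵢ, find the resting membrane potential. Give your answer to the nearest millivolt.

Σ gᵢEᵢ = 1.9·(50.0) + 5.5·(-75.5) + 19·(-44.0) = -1156.25
Σ gᵢ = 1.9 + 5.5 + 19 = 26.4
Vm = -1156.25 / 26.4 = -43.80 mV

-44 mV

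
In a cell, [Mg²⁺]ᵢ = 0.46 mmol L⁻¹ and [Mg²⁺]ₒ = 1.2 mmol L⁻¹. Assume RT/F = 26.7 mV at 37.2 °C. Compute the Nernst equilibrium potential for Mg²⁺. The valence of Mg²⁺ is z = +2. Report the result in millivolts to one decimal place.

12.8 mV

E = (26.7/z) · ln([Mg²⁺]_out/[Mg²⁺]_in) with z = +2.
= (26.7/2) · ln(1.2/0.46) = 13.35 · ln(2.609)
= 13.35 · (0.9589) = 12.80 mV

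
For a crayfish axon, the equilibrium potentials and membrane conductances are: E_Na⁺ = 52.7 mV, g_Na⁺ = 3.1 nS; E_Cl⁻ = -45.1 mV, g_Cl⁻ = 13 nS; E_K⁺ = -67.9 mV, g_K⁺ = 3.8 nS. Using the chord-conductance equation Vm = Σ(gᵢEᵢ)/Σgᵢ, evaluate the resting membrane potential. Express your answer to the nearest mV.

Σ gᵢEᵢ = 3.1·(52.7) + 13·(-45.1) + 3.8·(-67.9) = -680.95
Σ gᵢ = 3.1 + 13 + 3.8 = 19.9
Vm = -680.95 / 19.9 = -34.22 mV

-34 mV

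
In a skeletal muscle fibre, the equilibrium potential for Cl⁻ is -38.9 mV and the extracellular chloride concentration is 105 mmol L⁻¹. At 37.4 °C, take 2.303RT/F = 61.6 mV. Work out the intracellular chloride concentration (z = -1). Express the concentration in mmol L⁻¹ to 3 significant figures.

Nernst: E = (61.6/-1) · log₁₀([out]/[in]), so log₁₀([out]/[in]) = -38.9 × -1 / 61.6 = 0.6315.
[out]/[in] = 10^(0.6315) = 4.28.
[in] = 105 / 4.28 = 24.53 mmol L⁻¹.

24.5 mmol L⁻¹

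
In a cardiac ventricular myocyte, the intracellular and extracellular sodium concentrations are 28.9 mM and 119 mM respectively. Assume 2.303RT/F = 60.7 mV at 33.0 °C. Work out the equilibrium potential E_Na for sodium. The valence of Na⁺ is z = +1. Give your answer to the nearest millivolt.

E = (60.7/z) · log₁₀([Na⁺]_out/[Na⁺]_in) with z = +1.
= (60.7/1) · log₁₀(119/28.9) = 60.70 · log₁₀(4.118)
= 60.70 · (0.6146) = 37.31 mV

37 mV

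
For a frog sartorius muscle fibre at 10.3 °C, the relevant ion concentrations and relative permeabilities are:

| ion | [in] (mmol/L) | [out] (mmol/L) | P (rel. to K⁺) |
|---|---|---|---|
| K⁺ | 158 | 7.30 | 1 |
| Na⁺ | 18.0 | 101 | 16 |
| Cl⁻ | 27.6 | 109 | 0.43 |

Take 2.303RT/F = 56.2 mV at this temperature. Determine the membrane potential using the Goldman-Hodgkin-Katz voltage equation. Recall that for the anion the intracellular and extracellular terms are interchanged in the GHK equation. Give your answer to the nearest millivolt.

29 mV

Vm = 56.2 · log₁₀[(Σ P·[cation]ₒ + Σ P·[anion]ᵢ) / (Σ P·[cation]ᵢ + Σ P·[anion]ₒ)]
Numerator = 1×7.30 + 16×101 + 0.43×27.6 = 1635
Denominator = 1×158 + 16×18.0 + 0.43×109 = 492.9
Vm = 56.2 · log₁₀(3.3176) = 56.2 × (0.5208) = 29.27 mV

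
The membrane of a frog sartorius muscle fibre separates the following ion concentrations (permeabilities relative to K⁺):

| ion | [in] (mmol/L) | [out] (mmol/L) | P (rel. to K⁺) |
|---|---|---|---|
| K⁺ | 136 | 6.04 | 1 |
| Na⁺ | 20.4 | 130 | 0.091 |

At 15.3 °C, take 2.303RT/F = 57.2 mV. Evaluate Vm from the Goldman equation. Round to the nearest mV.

-51 mV

Vm = 57.2 · log₁₀[(Σ P·[cation]ₒ + Σ P·[anion]ᵢ) / (Σ P·[cation]ᵢ + Σ P·[anion]ₒ)]
Numerator = 1×6.04 + 0.091×130 = 17.87
Denominator = 1×136 + 0.091×20.4 = 137.9
Vm = 57.2 · log₁₀(0.12963) = 57.2 × (-0.8873) = -50.75 mV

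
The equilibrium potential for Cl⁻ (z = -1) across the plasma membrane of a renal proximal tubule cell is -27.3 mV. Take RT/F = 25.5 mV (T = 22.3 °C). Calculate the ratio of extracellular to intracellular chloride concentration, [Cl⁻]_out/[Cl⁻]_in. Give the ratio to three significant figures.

2.92

ln([out]/[in]) = E·z/(25.5) = -27.3 × -1 / 25.5 = 1.0706
[out]/[in] = e^(1.0706) = 2.917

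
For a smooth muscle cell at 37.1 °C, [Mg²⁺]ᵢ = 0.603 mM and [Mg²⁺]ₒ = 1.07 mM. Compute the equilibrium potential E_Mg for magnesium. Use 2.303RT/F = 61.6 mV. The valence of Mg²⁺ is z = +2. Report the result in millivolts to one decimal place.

7.7 mV

E = (61.6/z) · log₁₀([Mg²⁺]_out/[Mg²⁺]_in) with z = +2.
= (61.6/2) · log₁₀(1.07/0.603) = 30.80 · log₁₀(1.774)
= 30.80 · (0.2491) = 7.67 mV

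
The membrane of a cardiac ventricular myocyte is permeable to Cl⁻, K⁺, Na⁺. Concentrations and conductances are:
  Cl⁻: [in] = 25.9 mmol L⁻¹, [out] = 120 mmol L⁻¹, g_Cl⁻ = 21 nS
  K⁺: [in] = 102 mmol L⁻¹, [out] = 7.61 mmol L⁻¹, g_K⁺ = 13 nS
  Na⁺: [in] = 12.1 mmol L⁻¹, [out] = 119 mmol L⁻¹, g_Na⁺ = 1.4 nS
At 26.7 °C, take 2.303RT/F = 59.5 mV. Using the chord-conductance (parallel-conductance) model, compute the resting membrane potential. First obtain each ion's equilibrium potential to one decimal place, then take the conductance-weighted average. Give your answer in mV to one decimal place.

E_Cl⁻ = (59.5/-1)·log₁₀(120/25.9) = -39.6 mV
E_K⁺ = (59.5/1)·log₁₀(7.61/102) = -67.1 mV
E_Na⁺ = (59.5/1)·log₁₀(119/12.1) = 59.1 mV
Vm = (Σ gᵢEᵢ)/(Σ gᵢ) = (21·-39.6 + 13·-67.1 + 1.4·59.1) / (21 + 13 + 1.4)
= -1621.16 / 35.4 = -45.80 mV

-45.8 mV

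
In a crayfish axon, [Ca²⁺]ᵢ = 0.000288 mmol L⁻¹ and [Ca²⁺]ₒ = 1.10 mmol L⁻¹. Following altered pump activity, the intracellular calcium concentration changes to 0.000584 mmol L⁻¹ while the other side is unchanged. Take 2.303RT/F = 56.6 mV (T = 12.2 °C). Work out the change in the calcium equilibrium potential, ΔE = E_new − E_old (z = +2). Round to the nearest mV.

-9 mV

E_old = (56.6/2)·log₁₀(1.10/0.000288) = 101.37 mV
E_new = (56.6/2)·log₁₀(1.10/0.000584) = 92.68 mV
ΔE = 92.68 − (101.37) = -8.69 mV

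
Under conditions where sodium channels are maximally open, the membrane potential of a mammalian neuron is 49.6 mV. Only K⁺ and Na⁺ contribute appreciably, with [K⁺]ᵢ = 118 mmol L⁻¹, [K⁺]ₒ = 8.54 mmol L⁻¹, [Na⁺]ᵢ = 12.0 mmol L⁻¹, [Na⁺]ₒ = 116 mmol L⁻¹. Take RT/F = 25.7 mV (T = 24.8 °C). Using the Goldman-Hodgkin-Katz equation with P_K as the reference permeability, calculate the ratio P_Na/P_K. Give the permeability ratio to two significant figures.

24

Let α = P_Na/P_K. GHK: Vm = 25.7·ln[(Kₒ + α·Naₒ)/(Kᵢ + α·Naᵢ)].
e^(Vm/25.7) = e^(49.6/25.7) = 6.8892
So 6.8892·(Kᵢ + α·Naᵢ) = Kₒ + α·Naₒ → α = (6.8892·118.0 − 8.54) / (116.0 − 6.8892·12.0)
α = (812.9 − 8.54) / (116.0 − 82.67) = 804.4/33.33 = 24.13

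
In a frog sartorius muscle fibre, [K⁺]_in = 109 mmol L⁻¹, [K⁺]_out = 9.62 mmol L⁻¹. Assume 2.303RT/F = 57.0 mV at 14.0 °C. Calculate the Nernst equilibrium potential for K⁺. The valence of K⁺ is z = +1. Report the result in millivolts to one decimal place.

E = (57.0/z) · log₁₀([K⁺]_out/[K⁺]_in) with z = +1.
= (57.0/1) · log₁₀(9.62/109) = 57.00 · log₁₀(0.08826)
= 57.00 · (-1.0543) = -60.09 mV

-60.1 mV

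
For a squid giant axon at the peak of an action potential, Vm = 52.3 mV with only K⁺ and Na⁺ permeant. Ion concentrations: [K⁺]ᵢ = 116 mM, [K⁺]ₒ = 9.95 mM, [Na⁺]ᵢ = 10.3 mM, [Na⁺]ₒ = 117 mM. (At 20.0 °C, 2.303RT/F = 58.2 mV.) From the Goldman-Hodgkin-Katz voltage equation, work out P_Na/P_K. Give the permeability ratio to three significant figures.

25.6

Let α = P_Na/P_K. GHK: Vm = 58.2·log₁₀[(Kₒ + α·Naₒ)/(Kᵢ + α·Naᵢ)].
10^(Vm/58.2) = 10^(52.3/58.2) = 7.9182
So 7.9182·(Kᵢ + α·Naᵢ) = Kₒ + α·Naₒ → α = (7.9182·116.0 − 9.95) / (117.0 − 7.9182·10.3)
α = (918.5 − 9.95) / (117.0 − 81.56) = 908.6/35.44 = 25.63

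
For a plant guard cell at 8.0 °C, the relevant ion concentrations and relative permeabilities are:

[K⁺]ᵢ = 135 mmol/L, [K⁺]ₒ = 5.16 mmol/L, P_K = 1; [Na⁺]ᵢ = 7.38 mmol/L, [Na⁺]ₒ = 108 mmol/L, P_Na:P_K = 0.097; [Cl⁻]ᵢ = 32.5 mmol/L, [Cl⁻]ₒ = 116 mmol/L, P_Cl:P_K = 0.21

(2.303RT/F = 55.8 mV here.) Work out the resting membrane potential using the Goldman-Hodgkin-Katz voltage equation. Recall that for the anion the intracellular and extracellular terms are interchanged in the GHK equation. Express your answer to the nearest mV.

Vm = 55.8 · log₁₀[(Σ P·[cation]ₒ + Σ P·[anion]ᵢ) / (Σ P·[cation]ᵢ + Σ P·[anion]ₒ)]
Numerator = 1×5.16 + 0.097×108 + 0.21×32.5 = 22.46
Denominator = 1×135 + 0.097×7.38 + 0.21×116 = 160.1
Vm = 55.8 · log₁₀(0.14031) = 55.8 × (-0.8529) = -47.59 mV

-48 mV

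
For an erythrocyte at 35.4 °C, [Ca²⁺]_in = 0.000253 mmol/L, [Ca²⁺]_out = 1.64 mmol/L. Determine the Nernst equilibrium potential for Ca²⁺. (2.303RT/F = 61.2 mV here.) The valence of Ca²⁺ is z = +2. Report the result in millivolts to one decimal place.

116.6 mV

E = (61.2/z) · log₁₀([Ca²⁺]_out/[Ca²⁺]_in) with z = +2.
= (61.2/2) · log₁₀(1.64/0.000253) = 30.60 · log₁₀(6482)
= 30.60 · (3.8117) = 116.64 mV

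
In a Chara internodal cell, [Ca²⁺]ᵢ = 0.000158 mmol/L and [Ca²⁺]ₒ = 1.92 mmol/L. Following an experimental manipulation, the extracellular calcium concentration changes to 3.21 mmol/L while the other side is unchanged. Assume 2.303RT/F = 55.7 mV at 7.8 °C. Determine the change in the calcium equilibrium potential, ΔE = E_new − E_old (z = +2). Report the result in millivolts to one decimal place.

6.2 mV

E_old = (55.7/2)·log₁₀(1.92/0.000158) = 113.76 mV
E_new = (55.7/2)·log₁₀(3.21/0.000158) = 119.97 mV
ΔE = 119.97 − (113.76) = 6.22 mV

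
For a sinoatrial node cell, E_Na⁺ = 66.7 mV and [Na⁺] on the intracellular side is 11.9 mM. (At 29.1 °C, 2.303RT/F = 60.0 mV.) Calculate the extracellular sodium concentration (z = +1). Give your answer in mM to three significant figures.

154 mM

Nernst: E = (60.0/1) · log₁₀([out]/[in]), so log₁₀([out]/[in]) = 66.7 × 1 / 60.0 = 1.1117.
[out]/[in] = 10^(1.1117) = 12.93.
[out] = 12.93 × 11.9 = 153.9 mM.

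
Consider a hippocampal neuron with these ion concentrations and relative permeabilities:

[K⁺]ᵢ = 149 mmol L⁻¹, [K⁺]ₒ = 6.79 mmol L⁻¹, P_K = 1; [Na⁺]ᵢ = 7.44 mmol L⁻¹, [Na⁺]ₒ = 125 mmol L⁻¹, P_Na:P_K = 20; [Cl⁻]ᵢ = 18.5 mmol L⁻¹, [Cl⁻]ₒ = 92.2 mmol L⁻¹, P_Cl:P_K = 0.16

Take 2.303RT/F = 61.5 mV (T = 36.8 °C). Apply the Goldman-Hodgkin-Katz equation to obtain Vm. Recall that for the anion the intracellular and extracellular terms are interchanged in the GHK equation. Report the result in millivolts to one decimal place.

55.6 mV

Vm = 61.5 · log₁₀[(Σ P·[cation]ₒ + Σ P·[anion]ᵢ) / (Σ P·[cation]ᵢ + Σ P·[anion]ₒ)]
Numerator = 1×6.79 + 20×125 + 0.16×18.5 = 2510
Denominator = 1×149 + 20×7.44 + 0.16×92.2 = 312.6
Vm = 61.5 · log₁₀(8.0299) = 61.5 × (0.9047) = 55.64 mV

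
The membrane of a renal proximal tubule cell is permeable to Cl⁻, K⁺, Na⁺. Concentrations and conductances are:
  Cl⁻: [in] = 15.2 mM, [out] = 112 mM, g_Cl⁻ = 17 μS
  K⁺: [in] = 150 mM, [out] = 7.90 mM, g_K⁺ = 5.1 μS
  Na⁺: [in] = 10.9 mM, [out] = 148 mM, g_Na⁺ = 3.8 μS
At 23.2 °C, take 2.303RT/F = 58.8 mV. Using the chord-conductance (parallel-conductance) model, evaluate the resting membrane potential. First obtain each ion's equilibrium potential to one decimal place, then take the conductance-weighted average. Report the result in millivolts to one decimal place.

E_Cl⁻ = (58.8/-1)·log₁₀(112/15.2) = -51.0 mV
E_K⁺ = (58.8/1)·log₁₀(7.90/150) = -75.2 mV
E_Na⁺ = (58.8/1)·log₁₀(148/10.9) = 66.6 mV
Vm = (Σ gᵢEᵢ)/(Σ gᵢ) = (17·-51.0 + 5.1·-75.2 + 3.8·66.6) / (17 + 5.1 + 3.8)
= -997.44 / 25.9 = -38.51 mV

-38.5 mV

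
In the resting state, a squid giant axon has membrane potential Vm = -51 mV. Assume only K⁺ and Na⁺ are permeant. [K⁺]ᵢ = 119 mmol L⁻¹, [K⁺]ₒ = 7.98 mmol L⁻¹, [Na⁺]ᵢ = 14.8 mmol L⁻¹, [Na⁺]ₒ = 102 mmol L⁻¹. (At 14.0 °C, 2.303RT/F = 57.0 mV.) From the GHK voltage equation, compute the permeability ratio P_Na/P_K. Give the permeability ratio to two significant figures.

0.072

Let α = P_Na/P_K. GHK: Vm = 57.0·log₁₀[(Kₒ + α·Naₒ)/(Kᵢ + α·Naᵢ)].
10^(Vm/57.0) = 10^(-51.0/57.0) = 0.12743
So 0.12743·(Kᵢ + α·Naᵢ) = Kₒ + α·Naₒ → α = (0.12743·119.0 − 7.98) / (102.0 − 0.12743·14.8)
α = (15.16 − 7.98) / (102.0 − 1.886) = 7.184/100.1 = 0.07176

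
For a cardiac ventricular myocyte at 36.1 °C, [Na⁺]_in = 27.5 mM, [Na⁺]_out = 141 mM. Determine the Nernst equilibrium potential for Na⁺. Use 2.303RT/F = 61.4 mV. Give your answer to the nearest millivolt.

44 mV

E = (61.4/z) · log₁₀([Na⁺]_out/[Na⁺]_in) with z = +1.
= (61.4/1) · log₁₀(141/27.5) = 61.40 · log₁₀(5.127)
= 61.40 · (0.7099) = 43.59 mV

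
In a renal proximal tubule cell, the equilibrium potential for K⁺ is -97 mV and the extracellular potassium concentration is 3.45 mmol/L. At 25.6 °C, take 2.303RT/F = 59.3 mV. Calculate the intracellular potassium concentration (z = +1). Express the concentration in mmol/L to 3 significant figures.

149 mmol/L

Nernst: E = (59.3/1) · log₁₀([out]/[in]), so log₁₀([out]/[in]) = -97.0 × 1 / 59.3 = -1.6358.
[out]/[in] = 10^(-1.6358) = 0.02313.
[in] = 3.45 / 0.02313 = 149.1 mmol/L.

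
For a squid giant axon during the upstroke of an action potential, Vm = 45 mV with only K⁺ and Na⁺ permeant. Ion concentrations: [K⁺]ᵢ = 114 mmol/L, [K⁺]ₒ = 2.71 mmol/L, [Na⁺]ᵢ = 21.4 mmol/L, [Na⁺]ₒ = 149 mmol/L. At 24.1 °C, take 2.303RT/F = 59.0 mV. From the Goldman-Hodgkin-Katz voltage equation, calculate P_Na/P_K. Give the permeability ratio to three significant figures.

26.2

Let α = P_Na/P_K. GHK: Vm = 59.0·log₁₀[(Kₒ + α·Naₒ)/(Kᵢ + α·Naᵢ)].
10^(Vm/59.0) = 10^(45.0/59.0) = 5.7904
So 5.7904·(Kᵢ + α·Naᵢ) = Kₒ + α·Naₒ → α = (5.7904·114.0 − 2.71) / (149.0 − 5.7904·21.4)
α = (660.1 − 2.71) / (149.0 − 123.9) = 657.4/25.08 = 26.21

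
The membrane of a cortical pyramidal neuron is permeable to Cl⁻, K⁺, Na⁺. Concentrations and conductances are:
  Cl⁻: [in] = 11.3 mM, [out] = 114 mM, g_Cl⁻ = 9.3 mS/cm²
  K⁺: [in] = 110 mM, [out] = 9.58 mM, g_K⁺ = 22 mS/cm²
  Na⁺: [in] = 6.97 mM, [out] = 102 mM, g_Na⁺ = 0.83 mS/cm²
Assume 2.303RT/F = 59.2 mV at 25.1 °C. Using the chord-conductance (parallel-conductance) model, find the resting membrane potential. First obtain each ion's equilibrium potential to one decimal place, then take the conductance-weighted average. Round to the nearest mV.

E_Cl⁻ = (59.2/-1)·log₁₀(114/11.3) = -59.4 mV
E_K⁺ = (59.2/1)·log₁₀(9.58/110) = -62.8 mV
E_Na⁺ = (59.2/1)·log₁₀(102/6.97) = 69.0 mV
Vm = (Σ gᵢEᵢ)/(Σ gᵢ) = (9.3·-59.4 + 22·-62.8 + 0.83·69.0) / (9.3 + 22 + 0.83)
= -1876.75 / 32.13 = -58.41 mV

-58 mV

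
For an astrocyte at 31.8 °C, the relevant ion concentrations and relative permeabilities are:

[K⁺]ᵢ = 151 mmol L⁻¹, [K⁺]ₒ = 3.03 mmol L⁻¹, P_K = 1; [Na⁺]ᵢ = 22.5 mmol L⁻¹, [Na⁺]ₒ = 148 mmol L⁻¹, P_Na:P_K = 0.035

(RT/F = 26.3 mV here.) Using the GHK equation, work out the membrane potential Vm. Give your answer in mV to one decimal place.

-76.7 mV

Vm = 26.3 · ln[(Σ P·[cation]ₒ + Σ P·[anion]ᵢ) / (Σ P·[cation]ᵢ + Σ P·[anion]ₒ)]
Numerator = 1×3.03 + 0.035×148 = 8.21
Denominator = 1×151 + 0.035×22.5 = 151.8
Vm = 26.3 · ln(0.054089) = 26.3 × (-2.9171) = -76.72 mV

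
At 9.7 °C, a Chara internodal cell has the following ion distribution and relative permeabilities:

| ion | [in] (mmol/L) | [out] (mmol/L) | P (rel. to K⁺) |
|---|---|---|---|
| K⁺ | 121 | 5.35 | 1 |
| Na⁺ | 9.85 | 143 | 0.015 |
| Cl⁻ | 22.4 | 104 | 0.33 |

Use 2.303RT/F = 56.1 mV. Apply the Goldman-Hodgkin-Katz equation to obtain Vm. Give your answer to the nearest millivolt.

Vm = 56.1 · log₁₀[(Σ P·[cation]ₒ + Σ P·[anion]ᵢ) / (Σ P·[cation]ᵢ + Σ P·[anion]ₒ)]
Numerator = 1×5.35 + 0.015×143 + 0.33×22.4 = 14.89
Denominator = 1×121 + 0.015×9.85 + 0.33×104 = 155.5
Vm = 56.1 · log₁₀(0.095756) = 56.1 × (-1.0188) = -57.16 mV

-57 mV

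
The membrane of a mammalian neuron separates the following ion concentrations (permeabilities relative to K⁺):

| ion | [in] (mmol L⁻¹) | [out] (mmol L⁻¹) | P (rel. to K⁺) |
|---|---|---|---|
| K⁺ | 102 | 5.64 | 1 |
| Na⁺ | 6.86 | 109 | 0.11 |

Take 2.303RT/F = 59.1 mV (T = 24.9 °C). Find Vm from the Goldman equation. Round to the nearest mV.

-45 mV

Vm = 59.1 · log₁₀[(Σ P·[cation]ₒ + Σ P·[anion]ᵢ) / (Σ P·[cation]ᵢ + Σ P·[anion]ₒ)]
Numerator = 1×5.64 + 0.11×109 = 17.63
Denominator = 1×102 + 0.11×6.86 = 102.8
Vm = 59.1 · log₁₀(0.17157) = 59.1 × (-0.7655) = -45.24 mV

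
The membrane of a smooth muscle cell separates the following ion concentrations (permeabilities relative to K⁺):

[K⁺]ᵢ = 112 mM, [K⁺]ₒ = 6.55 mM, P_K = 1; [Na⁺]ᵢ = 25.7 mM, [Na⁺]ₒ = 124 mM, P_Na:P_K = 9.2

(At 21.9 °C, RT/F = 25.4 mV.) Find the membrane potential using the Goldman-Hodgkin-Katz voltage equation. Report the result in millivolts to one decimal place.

30.3 mV

Vm = 25.4 · ln[(Σ P·[cation]ₒ + Σ P·[anion]ᵢ) / (Σ P·[cation]ᵢ + Σ P·[anion]ₒ)]
Numerator = 1×6.55 + 9.2×124 = 1147
Denominator = 1×112 + 9.2×25.7 = 348.4
Vm = 25.4 · ln(3.2928) = 25.4 × (1.1917) = 30.27 mV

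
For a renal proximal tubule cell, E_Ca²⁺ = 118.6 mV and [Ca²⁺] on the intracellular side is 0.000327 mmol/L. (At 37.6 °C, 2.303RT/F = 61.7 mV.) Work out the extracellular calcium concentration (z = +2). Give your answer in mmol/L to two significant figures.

Nernst: E = (61.7/2) · log₁₀([out]/[in]), so log₁₀([out]/[in]) = 118.6 × 2 / 61.7 = 3.8444.
[out]/[in] = 10^(3.8444) = 6989.
[out] = 6989 × 0.000327 = 2.285 mmol/L.

2.3 mmol/L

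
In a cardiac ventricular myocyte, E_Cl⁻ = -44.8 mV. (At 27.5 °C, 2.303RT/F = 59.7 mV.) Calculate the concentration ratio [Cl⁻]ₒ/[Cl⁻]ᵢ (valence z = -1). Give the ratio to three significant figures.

5.63

log₁₀([out]/[in]) = E·z/(59.7) = -44.8 × -1 / 59.7 = 0.7504
[out]/[in] = 10^(0.7504) = 5.629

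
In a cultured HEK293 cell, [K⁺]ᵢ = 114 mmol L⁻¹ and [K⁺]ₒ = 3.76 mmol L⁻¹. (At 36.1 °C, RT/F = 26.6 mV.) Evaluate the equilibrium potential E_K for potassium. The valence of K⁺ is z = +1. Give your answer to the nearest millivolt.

-91 mV

E = (26.6/z) · ln([K⁺]_out/[K⁺]_in) with z = +1.
= (26.6/1) · ln(3.76/114) = 26.60 · ln(0.03298)
= 26.60 · (-3.4118) = -90.75 mV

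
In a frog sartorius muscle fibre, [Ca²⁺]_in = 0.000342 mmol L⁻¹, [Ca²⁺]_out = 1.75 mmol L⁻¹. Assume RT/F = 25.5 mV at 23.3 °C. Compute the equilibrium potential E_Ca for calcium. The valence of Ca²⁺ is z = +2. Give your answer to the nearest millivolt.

109 mV

E = (25.5/z) · ln([Ca²⁺]_out/[Ca²⁺]_in) with z = +2.
= (25.5/2) · ln(1.75/0.000342) = 12.75 · ln(5117)
= 12.75 · (8.5403) = 108.89 mV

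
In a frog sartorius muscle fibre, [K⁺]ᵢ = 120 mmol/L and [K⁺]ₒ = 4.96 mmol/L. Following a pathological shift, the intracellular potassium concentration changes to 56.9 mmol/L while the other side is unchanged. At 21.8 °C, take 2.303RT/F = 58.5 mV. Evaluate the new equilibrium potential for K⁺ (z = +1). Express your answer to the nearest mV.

After the shift: [K⁺]_out = 4.96, [K⁺]_in = 56.9 mmol/L.
E_new = (58.5/1)·log₁₀(4.96/56.9) = 58.50 · (-1.0596) = -61.99 mV

-62 mV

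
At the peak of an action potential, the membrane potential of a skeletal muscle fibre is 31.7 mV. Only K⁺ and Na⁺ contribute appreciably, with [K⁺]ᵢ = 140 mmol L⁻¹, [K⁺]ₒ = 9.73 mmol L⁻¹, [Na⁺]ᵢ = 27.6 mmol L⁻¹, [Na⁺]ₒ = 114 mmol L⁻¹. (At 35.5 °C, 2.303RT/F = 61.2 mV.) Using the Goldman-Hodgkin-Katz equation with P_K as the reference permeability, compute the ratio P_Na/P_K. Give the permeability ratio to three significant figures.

19.6

Let α = P_Na/P_K. GHK: Vm = 61.2·log₁₀[(Kₒ + α·Naₒ)/(Kᵢ + α·Naᵢ)].
10^(Vm/61.2) = 10^(31.7/61.2) = 3.2959
So 3.2959·(Kᵢ + α·Naᵢ) = Kₒ + α·Naₒ → α = (3.2959·140.0 − 9.73) / (114.0 − 3.2959·27.6)
α = (461.4 − 9.73) / (114.0 − 90.97) = 451.7/23.03 = 19.61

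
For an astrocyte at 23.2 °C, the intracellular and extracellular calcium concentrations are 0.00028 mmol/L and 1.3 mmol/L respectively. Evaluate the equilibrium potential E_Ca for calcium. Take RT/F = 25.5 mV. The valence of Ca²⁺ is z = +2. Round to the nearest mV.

108 mV

E = (25.5/z) · ln([Ca²⁺]_out/[Ca²⁺]_in) with z = +2.
= (25.5/2) · ln(1.3/0.00028) = 12.75 · ln(4643)
= 12.75 · (8.4431) = 107.65 mV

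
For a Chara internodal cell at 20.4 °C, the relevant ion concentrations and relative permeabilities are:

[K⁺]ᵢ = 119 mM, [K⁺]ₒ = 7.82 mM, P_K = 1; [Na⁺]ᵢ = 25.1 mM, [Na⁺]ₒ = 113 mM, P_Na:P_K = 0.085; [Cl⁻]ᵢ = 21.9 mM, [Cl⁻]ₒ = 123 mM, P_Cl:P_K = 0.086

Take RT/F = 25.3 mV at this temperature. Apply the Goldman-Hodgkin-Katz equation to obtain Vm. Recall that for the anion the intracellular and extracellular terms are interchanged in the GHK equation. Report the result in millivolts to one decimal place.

-48.6 mV

Vm = 25.3 · ln[(Σ P·[cation]ₒ + Σ P·[anion]ᵢ) / (Σ P·[cation]ᵢ + Σ P·[anion]ₒ)]
Numerator = 1×7.82 + 0.085×113 + 0.086×21.9 = 19.31
Denominator = 1×119 + 0.085×25.1 + 0.086×123 = 131.7
Vm = 25.3 · ln(0.1466) = 25.3 × (-1.9201) = -48.58 mV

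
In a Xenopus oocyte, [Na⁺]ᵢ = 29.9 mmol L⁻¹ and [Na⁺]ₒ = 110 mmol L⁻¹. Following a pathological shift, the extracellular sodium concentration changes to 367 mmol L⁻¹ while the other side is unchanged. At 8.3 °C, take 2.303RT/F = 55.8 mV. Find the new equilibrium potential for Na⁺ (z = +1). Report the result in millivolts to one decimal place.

60.8 mV

After the shift: [Na⁺]_out = 367, [Na⁺]_in = 29.9 mmol L⁻¹.
E_new = (55.8/1)·log₁₀(367/29.9) = 55.80 · (1.0890) = 60.77 mV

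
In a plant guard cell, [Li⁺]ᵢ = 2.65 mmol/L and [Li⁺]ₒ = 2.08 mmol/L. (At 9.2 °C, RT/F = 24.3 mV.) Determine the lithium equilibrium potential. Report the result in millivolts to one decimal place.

E = (24.3/z) · ln([Li⁺]_out/[Li⁺]_in) with z = +1.
= (24.3/1) · ln(2.08/2.65) = 24.30 · ln(0.7849)
= 24.30 · (-0.2422) = -5.89 mV

-5.9 mV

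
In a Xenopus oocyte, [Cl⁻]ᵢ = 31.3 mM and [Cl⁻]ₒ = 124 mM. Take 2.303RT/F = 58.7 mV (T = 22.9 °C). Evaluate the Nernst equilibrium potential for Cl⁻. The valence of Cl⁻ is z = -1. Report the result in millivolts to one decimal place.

E = (58.7/z) · log₁₀([Cl⁻]_out/[Cl⁻]_in) with z = -1.
For an anion, dividing by z = -1 reverses the sign.
= (58.7/-1) · log₁₀(124/31.3) = -58.70 · log₁₀(3.962)
= -58.70 · (0.5979) = -35.10 mV

-35.1 mV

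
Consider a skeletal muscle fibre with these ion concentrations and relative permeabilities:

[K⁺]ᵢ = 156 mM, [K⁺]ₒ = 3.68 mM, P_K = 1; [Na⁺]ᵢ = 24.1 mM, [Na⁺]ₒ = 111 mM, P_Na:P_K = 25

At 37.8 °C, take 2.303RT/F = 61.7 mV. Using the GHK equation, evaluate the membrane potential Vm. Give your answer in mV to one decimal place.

34.8 mV

Vm = 61.7 · log₁₀[(Σ P·[cation]ₒ + Σ P·[anion]ᵢ) / (Σ P·[cation]ᵢ + Σ P·[anion]ₒ)]
Numerator = 1×3.68 + 25×111 = 2779
Denominator = 1×156 + 25×24.1 = 758.5
Vm = 61.7 · log₁₀(3.6634) = 61.7 × (0.5639) = 34.79 mV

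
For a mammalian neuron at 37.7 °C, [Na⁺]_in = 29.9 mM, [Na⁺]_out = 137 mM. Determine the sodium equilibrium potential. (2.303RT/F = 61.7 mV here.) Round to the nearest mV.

41 mV

E = (61.7/z) · log₁₀([Na⁺]_out/[Na⁺]_in) with z = +1.
= (61.7/1) · log₁₀(137/29.9) = 61.70 · log₁₀(4.582)
= 61.70 · (0.6610) = 40.79 mV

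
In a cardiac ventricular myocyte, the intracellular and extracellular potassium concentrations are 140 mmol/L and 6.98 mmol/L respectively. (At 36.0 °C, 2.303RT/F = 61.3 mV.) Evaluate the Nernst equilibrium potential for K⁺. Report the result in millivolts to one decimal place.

E = (61.3/z) · log₁₀([K⁺]_out/[K⁺]_in) with z = +1.
= (61.3/1) · log₁₀(6.98/140) = 61.30 · log₁₀(0.04986)
= 61.30 · (-1.3023) = -79.83 mV

-79.8 mV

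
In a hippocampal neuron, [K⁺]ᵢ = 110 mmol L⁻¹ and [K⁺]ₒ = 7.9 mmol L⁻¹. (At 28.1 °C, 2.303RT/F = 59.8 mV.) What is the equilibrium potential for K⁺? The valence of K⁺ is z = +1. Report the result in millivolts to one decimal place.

-68.4 mV

E = (59.8/z) · log₁₀([K⁺]_out/[K⁺]_in) with z = +1.
= (59.8/1) · log₁₀(7.9/110) = 59.80 · log₁₀(0.07182)
= 59.80 · (-1.1438) = -68.40 mV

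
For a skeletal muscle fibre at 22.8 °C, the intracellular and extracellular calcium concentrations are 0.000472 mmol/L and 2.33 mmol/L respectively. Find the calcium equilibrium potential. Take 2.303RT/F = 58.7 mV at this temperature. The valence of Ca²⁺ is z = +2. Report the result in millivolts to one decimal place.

E = (58.7/z) · log₁₀([Ca²⁺]_out/[Ca²⁺]_in) with z = +2.
= (58.7/2) · log₁₀(2.33/0.000472) = 29.35 · log₁₀(4936)
= 29.35 · (3.6934) = 108.40 mV

108.4 mV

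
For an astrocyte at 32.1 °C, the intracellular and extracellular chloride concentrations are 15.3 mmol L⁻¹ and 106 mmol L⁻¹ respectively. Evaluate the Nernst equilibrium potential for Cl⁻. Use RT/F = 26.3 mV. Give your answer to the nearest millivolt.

E = (26.3/z) · ln([Cl⁻]_out/[Cl⁻]_in) with z = -1.
For an anion, dividing by z = -1 reverses the sign.
= (26.3/-1) · ln(106/15.3) = -26.30 · ln(6.928)
= -26.30 · (1.9356) = -50.91 mV

-51 mV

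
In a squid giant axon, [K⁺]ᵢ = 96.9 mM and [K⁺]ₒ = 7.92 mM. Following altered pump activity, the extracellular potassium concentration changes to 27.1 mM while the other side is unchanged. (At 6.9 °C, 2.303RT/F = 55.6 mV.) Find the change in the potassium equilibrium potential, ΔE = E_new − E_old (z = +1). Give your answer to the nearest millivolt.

E_old = (55.6/1)·log₁₀(7.92/96.9) = -60.47 mV
E_new = (55.6/1)·log₁₀(27.1/96.9) = -30.77 mV
ΔE = -30.77 − (-60.47) = 29.70 mV

30 mV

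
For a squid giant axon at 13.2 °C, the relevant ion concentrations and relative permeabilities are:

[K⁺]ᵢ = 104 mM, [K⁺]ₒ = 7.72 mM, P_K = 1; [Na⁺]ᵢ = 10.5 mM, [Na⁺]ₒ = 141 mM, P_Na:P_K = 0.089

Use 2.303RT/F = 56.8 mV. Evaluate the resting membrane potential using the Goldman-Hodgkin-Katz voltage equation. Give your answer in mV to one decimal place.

Vm = 56.8 · log₁₀[(Σ P·[cation]ₒ + Σ P·[anion]ᵢ) / (Σ P·[cation]ᵢ + Σ P·[anion]ₒ)]
Numerator = 1×7.72 + 0.089×141 = 20.27
Denominator = 1×104 + 0.089×10.5 = 104.9
Vm = 56.8 · log₁₀(0.19316) = 56.8 × (-0.7141) = -40.56 mV

-40.6 mV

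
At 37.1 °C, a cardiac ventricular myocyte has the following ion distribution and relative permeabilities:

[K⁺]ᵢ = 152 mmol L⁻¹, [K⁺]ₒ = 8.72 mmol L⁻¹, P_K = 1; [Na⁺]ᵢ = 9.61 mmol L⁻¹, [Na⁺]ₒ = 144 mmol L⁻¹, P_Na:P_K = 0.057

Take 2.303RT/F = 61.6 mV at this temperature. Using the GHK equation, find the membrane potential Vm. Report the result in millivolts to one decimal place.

Vm = 61.6 · log₁₀[(Σ P·[cation]ₒ + Σ P·[anion]ᵢ) / (Σ P·[cation]ᵢ + Σ P·[anion]ₒ)]
Numerator = 1×8.72 + 0.057×144 = 16.93
Denominator = 1×152 + 0.057×9.61 = 152.5
Vm = 61.6 · log₁₀(0.11097) = 61.6 × (-0.9548) = -58.82 mV

-58.8 mV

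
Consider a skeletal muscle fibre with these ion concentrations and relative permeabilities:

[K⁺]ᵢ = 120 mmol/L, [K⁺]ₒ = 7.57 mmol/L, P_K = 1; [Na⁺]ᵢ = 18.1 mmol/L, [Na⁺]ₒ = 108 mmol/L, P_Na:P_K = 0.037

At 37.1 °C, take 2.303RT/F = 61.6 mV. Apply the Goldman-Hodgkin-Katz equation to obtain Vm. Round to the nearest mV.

-63 mV

Vm = 61.6 · log₁₀[(Σ P·[cation]ₒ + Σ P·[anion]ᵢ) / (Σ P·[cation]ᵢ + Σ P·[anion]ₒ)]
Numerator = 1×7.57 + 0.037×108 = 11.57
Denominator = 1×120 + 0.037×18.1 = 120.7
Vm = 61.6 · log₁₀(0.095848) = 61.6 × (-1.0184) = -62.73 mV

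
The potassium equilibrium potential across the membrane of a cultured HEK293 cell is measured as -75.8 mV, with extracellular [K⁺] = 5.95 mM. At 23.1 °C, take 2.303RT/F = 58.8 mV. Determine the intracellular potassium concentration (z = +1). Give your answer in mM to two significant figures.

Nernst: E = (58.8/1) · log₁₀([out]/[in]), so log₁₀([out]/[in]) = -75.8 × 1 / 58.8 = -1.2891.
[out]/[in] = 10^(-1.2891) = 0.05139.
[in] = 5.95 / 0.05139 = 115.8 mM.

120 mM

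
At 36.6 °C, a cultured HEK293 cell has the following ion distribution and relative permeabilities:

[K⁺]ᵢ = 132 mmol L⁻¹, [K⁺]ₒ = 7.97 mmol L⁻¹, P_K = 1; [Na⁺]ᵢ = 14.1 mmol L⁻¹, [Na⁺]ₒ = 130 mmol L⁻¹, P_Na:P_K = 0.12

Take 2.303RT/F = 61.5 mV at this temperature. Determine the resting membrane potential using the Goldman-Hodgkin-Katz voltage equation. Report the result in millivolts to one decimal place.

Vm = 61.5 · log₁₀[(Σ P·[cation]ₒ + Σ P·[anion]ᵢ) / (Σ P·[cation]ᵢ + Σ P·[anion]ₒ)]
Numerator = 1×7.97 + 0.12×130 = 23.57
Denominator = 1×132 + 0.12×14.1 = 133.7
Vm = 61.5 · log₁₀(0.1763) = 61.5 × (-0.7537) = -46.36 mV

-46.4 mV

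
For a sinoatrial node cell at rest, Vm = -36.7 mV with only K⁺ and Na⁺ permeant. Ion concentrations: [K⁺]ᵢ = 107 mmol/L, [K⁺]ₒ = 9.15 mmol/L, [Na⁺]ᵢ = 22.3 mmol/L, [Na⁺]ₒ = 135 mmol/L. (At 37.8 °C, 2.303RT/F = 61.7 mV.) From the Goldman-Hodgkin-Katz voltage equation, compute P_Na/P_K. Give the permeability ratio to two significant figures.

Let α = P_Na/P_K. GHK: Vm = 61.7·log₁₀[(Kₒ + α·Naₒ)/(Kᵢ + α·Naᵢ)].
10^(Vm/61.7) = 10^(-36.7/61.7) = 0.25421
So 0.25421·(Kᵢ + α·Naᵢ) = Kₒ + α·Naₒ → α = (0.25421·107.0 − 9.15) / (135.0 − 0.25421·22.3)
α = (27.2 − 9.15) / (135.0 − 5.669) = 18.05/129.3 = 0.1396

0.14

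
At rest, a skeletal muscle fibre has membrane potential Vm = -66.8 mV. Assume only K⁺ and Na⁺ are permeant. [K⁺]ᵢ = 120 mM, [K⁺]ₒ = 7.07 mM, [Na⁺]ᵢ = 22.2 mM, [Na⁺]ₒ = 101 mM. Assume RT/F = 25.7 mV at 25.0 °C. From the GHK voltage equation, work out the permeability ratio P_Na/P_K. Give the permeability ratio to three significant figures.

0.0186

Let α = P_Na/P_K. GHK: Vm = 25.7·ln[(Kₒ + α·Naₒ)/(Kᵢ + α·Naᵢ)].
e^(Vm/25.7) = e^(-66.8/25.7) = 0.074331
So 0.074331·(Kᵢ + α·Naᵢ) = Kₒ + α·Naₒ → α = (0.074331·120.0 − 7.07) / (101.0 − 0.074331·22.2)
α = (8.92 − 7.07) / (101.0 − 1.65) = 1.85/99.35 = 0.01862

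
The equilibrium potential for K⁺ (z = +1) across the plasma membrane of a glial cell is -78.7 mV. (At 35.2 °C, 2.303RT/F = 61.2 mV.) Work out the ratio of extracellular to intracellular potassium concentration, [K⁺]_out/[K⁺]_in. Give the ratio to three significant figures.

log₁₀([out]/[in]) = E·z/(61.2) = -78.7 × 1 / 61.2 = -1.2859
[out]/[in] = 10^(-1.2859) = 0.05177

0.0518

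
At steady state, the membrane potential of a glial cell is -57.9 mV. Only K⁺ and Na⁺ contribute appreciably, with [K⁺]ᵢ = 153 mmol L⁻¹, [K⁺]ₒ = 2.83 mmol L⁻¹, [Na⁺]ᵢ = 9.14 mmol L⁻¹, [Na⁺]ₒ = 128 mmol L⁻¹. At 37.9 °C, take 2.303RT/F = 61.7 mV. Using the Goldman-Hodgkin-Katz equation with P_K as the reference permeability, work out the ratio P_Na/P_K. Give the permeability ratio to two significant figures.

Let α = P_Na/P_K. GHK: Vm = 61.7·log₁₀[(Kₒ + α·Naₒ)/(Kᵢ + α·Naᵢ)].
10^(Vm/61.7) = 10^(-57.9/61.7) = 0.11524
So 0.11524·(Kᵢ + α·Naᵢ) = Kₒ + α·Naₒ → α = (0.11524·153.0 − 2.83) / (128.0 − 0.11524·9.14)
α = (17.63 − 2.83) / (128.0 − 1.053) = 14.8/126.9 = 0.1166

0.12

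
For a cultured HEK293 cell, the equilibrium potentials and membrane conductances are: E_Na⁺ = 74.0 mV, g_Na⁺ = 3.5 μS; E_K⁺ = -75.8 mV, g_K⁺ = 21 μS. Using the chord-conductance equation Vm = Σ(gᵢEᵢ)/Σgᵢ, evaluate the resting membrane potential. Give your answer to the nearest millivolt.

-54 mV

Σ gᵢEᵢ = 3.5·(74.0) + 21·(-75.8) = -1332.80
Σ gᵢ = 3.5 + 21 = 24.5
Vm = -1332.80 / 24.5 = -54.40 mV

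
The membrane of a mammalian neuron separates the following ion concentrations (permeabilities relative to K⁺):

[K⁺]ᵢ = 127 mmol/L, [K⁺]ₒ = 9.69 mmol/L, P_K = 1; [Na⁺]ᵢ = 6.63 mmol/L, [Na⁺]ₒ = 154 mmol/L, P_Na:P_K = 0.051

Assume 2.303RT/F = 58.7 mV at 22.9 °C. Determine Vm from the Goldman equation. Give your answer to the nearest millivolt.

Vm = 58.7 · log₁₀[(Σ P·[cation]ₒ + Σ P·[anion]ᵢ) / (Σ P·[cation]ᵢ + Σ P·[anion]ₒ)]
Numerator = 1×9.69 + 0.051×154 = 17.54
Denominator = 1×127 + 0.051×6.63 = 127.3
Vm = 58.7 · log₁₀(0.13777) = 58.7 × (-0.8608) = -50.53 mV

-51 mV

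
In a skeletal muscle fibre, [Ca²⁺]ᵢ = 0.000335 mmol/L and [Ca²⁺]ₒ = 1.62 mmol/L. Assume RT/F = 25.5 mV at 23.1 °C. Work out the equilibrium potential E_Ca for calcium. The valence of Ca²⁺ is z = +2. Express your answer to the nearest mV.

108 mV

E = (25.5/z) · ln([Ca²⁺]_out/[Ca²⁺]_in) with z = +2.
= (25.5/2) · ln(1.62/0.000335) = 12.75 · ln(4836)
= 12.75 · (8.4838) = 108.17 mV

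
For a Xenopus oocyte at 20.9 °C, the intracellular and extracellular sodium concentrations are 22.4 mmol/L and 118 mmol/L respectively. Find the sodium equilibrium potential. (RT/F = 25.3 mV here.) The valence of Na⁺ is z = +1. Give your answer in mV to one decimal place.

42.0 mV

E = (25.3/z) · ln([Na⁺]_out/[Na⁺]_in) with z = +1.
= (25.3/1) · ln(118/22.4) = 25.30 · ln(5.268)
= 25.30 · (1.6616) = 42.04 mV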